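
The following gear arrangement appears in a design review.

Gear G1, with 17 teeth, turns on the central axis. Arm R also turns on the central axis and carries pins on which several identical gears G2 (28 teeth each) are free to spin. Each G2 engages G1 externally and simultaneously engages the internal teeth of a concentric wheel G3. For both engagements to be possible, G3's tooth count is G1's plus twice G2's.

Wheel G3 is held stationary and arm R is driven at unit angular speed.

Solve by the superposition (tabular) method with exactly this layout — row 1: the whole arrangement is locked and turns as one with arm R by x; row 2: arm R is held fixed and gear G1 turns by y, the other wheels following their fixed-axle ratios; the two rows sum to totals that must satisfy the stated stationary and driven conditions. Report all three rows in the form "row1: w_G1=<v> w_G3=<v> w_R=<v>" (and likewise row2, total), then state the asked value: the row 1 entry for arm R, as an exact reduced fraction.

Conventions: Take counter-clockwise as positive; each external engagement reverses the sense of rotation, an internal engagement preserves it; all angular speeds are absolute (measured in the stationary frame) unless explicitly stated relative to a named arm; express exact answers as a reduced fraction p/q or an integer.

class = planetary set [G3 = 17+2·28 = 73; Willis about the carrier]
superposition row 1 [locked train]: every member turns x
superposition row 2 [arm held]: sun y, ring −(17/73)·y, arm 0
boundary: total ω_ring = x − (17/73)·y = 0 and total ω_arm = x = 1  ⇒  y = 73/17, x = 1
row 2 ring = −(17/73)·73/17 = -1
totals (row 1 + row 2): sun 1 + 73/17 = 90/17, ring 1 + (-1) = 0, arm 1 + 0 = 1
asked cell (row1, arm) = 1

row1: w_G1=1 w_G3=1 w_R=1
row2: w_G1=73/17 w_G3=-1 w_R=0
total: w_G1=90/17 w_G3=0 w_R=1
asked value: 1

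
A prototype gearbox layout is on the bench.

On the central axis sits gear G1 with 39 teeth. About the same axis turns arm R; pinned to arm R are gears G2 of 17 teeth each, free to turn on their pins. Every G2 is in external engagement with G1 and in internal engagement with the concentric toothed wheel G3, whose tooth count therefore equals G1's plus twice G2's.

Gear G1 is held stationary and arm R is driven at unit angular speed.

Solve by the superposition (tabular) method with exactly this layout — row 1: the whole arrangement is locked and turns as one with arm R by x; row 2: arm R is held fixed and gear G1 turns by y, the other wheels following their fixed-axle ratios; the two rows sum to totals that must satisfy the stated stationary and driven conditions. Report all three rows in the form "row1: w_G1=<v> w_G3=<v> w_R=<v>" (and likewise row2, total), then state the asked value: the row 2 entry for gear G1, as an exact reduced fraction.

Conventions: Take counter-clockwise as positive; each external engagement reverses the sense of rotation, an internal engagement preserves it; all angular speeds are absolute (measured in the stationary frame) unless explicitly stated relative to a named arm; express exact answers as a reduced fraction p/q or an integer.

recognized (axles ride arm R): planetary set, 39/17/73 teeth
row 1 (train locked, turned with arm): all members turn x
superposition row 2 [arm held]: sun y, ring −(39/73)·y, arm 0
boundary: total ω_sun = x + y = 0 and total ω_arm = x = 1  ⇒  y = -1, x = 1
row 2 ring = −(39/73)·(-1) = 39/73
totals (row 1 + row 2): sun 1 + (-1) = 0, ring 1 + 39/73 = 112/73, arm 1 + 0 = 1
asked cell (row2, sun) = -1

row1: w_G1=1 w_G3=1 w_R=1
row2: w_G1=-1 w_G3=39/73 w_R=0
total: w_G1=0 w_G3=112/73 w_R=1
asked value: -1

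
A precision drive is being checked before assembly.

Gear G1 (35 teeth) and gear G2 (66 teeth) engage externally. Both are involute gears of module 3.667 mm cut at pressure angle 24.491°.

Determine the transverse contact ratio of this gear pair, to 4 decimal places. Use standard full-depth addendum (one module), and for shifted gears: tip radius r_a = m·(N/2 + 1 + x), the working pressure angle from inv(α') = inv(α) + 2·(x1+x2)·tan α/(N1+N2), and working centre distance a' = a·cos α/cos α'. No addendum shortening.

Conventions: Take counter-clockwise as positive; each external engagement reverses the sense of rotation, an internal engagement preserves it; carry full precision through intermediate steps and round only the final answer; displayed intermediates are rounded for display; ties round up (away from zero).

1.5466

topology: single-mesh involute geometry — m = 3.667, 35T/66T pair
base radii: r_b1 = 58.398669, r_b2 = 110.123205
tip radii: r_a1 = 67.839500, r_a2 = 124.678000
no profile shift: α' = α, a' = a
action lengths: √(r_a1²−r_b1²) = 34.522358, √(r_a2²−r_b2²) = 58.459246
base pitch p_b = π·m·cos α = 10.483705
CR = (34.522358 + 58.459246 − 185.183500·sin 24.49100°)/10.483705 = 1.546565
contact ratio ≈ 1.5466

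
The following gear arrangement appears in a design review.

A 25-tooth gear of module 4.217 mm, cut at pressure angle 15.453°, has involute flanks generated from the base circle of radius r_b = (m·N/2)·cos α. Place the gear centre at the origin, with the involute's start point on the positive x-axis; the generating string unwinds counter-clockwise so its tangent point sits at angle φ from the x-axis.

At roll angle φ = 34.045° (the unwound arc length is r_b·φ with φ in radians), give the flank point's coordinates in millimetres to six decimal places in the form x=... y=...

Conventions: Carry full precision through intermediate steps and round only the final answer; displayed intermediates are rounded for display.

class = single-mesh tooth geometry [base-circle involute, m = 4.217, 25T]
pitch radius r_p = m·N/2 = 4.217·25/2 = 52.712500
base radius r_b = r_p·cos α = 52.712500·cos 15.453° = 50.806909
roll angle φ = 34.045° = 0.59419734 rad
x = r_b·(cos φ + φ·sin φ) = 58.999820
y = r_b·(sin φ − φ·cos φ) = 3.429113

x=58.999820 y=3.429113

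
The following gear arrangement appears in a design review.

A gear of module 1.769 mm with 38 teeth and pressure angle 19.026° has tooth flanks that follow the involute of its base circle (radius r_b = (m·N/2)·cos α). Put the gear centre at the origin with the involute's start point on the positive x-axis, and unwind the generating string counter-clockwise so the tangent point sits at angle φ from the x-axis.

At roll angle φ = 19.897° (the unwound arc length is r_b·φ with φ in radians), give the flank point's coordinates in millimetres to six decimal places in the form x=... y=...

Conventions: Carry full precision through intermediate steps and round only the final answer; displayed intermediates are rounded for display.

single-mesh involute tooth geometry (38T wheel at module 1.769)
pitch radius r_p = m·N/2 = 1.769·38/2 = 33.611000
base radius r_b = r_p·cos α = 33.611000·cos 19.026° = 31.774856
roll angle φ = 19.897° = 0.34726816 rad
x = r_b·(cos φ + φ·sin φ) = 33.633425
y = r_b·(sin φ − φ·cos φ) = 0.438239

x=33.633425 y=0.438239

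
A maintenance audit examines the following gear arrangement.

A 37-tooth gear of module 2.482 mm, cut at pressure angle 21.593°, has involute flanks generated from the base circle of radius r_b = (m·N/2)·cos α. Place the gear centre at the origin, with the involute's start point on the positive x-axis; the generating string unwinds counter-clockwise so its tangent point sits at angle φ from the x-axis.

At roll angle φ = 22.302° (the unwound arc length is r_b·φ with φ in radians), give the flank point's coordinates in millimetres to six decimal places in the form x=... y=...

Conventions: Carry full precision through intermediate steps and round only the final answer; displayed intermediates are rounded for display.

x=45.807468 y=0.826649

single-mesh involute tooth geometry (37T wheel at module 2.482)
pitch radius r_p = m·N/2 = 2.482·37/2 = 45.917000
base radius r_b = r_p·cos α = 45.917000·cos 21.593° = 42.694612
roll angle φ = 22.302° = 0.38924333 rad
x = r_b·(cos φ + φ·sin φ) = 45.807468
y = r_b·(sin φ − φ·cos φ) = 0.826649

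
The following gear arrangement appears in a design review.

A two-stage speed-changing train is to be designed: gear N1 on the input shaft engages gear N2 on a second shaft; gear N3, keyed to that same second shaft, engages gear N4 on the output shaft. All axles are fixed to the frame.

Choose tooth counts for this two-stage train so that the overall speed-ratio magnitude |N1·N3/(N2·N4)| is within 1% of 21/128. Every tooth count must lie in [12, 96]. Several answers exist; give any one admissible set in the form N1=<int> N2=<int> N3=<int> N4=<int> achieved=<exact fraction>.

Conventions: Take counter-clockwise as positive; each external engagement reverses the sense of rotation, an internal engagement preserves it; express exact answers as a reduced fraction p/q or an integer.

class = fixed-axis compound train [2-stage, 21/128 wanted]
target = 21/128 in lowest terms: an exact hit needs N1·N3 = k·21 and N2·N4 = k·128 for one integer k, every count in [12, 96]; additionally prefer no 1:1 stage (N1 ≠ N2, N3 ≠ N4)
k = 1…7: no 1:1-free in-range split of k·21 and k·128 into factor pairs; take k = 8
k = 8: N1·N3 = 168 = 12·14, N2·N4 = 1024 = 16·64
achieved = 12·14/(16·64) = 21/128; |achieved − target| = 0 ≤ 21/12800 ✓

N1=12 N2=16 N3=14 N4=64 achieved=21/128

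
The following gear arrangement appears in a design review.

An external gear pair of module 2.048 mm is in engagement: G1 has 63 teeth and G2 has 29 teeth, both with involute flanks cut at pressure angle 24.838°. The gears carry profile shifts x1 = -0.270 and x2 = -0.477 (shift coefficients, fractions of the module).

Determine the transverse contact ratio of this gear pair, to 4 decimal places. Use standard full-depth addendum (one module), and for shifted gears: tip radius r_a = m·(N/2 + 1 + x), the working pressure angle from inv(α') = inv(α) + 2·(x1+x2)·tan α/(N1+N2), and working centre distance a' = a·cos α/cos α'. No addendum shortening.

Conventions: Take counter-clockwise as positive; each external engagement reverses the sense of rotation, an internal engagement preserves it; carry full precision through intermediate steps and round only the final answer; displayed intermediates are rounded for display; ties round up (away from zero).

class = single-mesh tooth geometry [involute pair 63T × 29T, m = 2.048]
base radii: r_b1 = 58.544581, r_b2 = 26.949093
tip radii: r_a1 = 66.007040, r_a2 = 30.767104
inv(α') = inv(24.838°) + 2·(-0.270-0.477)·tan α/(63+29) = 0.02184846  ⇒  α' = 22.61092°
a' = a·cos α / cos α' = 94.2080·cos 24.838°/cos 22.61092° = 92.612124
action lengths: √(r_a1²−r_b1²) = 30.487069, √(r_a2²−r_b2²) = 14.844564
base pitch p_b = π·m·cos α = 5.838833
CR = (30.487069 + 14.844564 − 92.612124·sin 22.61092°)/5.838833 = 1.665561
contact ratio ≈ 1.6656

1.6656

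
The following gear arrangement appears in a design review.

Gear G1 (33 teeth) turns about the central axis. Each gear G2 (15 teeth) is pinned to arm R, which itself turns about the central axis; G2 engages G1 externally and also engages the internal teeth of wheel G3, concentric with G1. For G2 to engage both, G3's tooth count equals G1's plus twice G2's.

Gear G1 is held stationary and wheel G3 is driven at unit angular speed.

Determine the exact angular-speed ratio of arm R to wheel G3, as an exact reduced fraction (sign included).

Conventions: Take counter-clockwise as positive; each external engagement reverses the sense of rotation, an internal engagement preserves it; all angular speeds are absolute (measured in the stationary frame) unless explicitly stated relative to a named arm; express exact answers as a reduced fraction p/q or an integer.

recognized (axles ride arm R): planetary set, 33/15/63 teeth
ring teeth: 33 + 2·15 = 63
33(ω_sun−ω_arm) = −63(ω_ring−ω_arm),  ω_sun = 0, ω_ring = 1
33(0−ω_arm) = −63(1−ω_arm)  ⇒  96·ω_arm = 63  ⇒  ω_arm = 21/32
ω_out/ω_in = 21/32

21/32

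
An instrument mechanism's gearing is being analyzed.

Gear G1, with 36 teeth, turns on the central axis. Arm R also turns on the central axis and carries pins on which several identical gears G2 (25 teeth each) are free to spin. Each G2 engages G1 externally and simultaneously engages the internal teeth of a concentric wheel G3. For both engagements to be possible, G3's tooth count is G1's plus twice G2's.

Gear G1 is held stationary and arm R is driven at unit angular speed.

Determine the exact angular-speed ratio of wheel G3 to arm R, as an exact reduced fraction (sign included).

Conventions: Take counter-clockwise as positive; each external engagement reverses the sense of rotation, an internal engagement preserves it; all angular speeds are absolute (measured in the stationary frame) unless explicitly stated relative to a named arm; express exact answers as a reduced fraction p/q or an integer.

planetary set (36T centre, 25T on arm, 86T internal) — Willis relation
ring teeth: 36 + 2·25 = 86
36(ω_sun−ω_arm) = −86(ω_ring−ω_arm),  ω_sun = 0, ω_arm = 1
ω_ring = 1 − (36/86)(0−1) = 61/43
ω_out/ω_in = 61/43

61/43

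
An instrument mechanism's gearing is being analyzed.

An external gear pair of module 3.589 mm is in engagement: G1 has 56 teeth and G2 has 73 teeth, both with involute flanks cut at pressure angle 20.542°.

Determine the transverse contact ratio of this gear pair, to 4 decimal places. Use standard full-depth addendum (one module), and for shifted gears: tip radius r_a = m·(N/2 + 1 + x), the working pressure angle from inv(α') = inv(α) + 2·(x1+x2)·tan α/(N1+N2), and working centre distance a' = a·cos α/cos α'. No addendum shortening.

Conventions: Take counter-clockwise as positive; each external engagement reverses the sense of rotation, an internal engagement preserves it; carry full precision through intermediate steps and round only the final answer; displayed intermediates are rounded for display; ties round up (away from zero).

class = single-mesh tooth geometry [involute pair 56T × 73T, m = 3.589]
base radii: r_b1 = 94.102239, r_b2 = 122.668989
tip radii: r_a1 = 104.081000, r_a2 = 134.587500
no profile shift: α' = α, a' = a
action lengths: √(r_a1²−r_b1²) = 44.470476, √(r_a2²−r_b2²) = 55.372504
base pitch p_b = π·m·cos α = 10.558246
CR = (44.470476 + 55.372504 − 231.490500·sin 20.54200°)/10.558246 = 1.763018
contact ratio ≈ 1.7630

1.7630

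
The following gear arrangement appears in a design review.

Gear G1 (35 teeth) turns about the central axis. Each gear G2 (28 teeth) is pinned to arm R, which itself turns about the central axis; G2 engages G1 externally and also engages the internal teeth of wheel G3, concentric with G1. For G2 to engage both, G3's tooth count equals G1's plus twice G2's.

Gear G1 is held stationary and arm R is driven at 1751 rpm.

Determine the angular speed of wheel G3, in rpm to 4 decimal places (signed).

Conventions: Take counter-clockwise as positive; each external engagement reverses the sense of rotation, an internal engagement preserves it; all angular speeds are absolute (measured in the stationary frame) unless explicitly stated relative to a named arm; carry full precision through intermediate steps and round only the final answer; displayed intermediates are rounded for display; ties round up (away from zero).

+2424.4615 rpm

topology: planetary set — G1 35T / G2 28T / G3 91T, arm = carrier (Willis)
normalise by the input: solve with ω_arm = 1, then scale by 1751 rpm
ring teeth: 35 + 2·28 = 91
35(ω_sun−ω_arm) = −91(ω_ring−ω_arm),  ω_sun = 0, ω_arm = 1
ω_ring = 1 − (35/91)(0−1) = 18/13
scale: ω_ring = 18/13 × 1751 rpm = +2424.4615 rpm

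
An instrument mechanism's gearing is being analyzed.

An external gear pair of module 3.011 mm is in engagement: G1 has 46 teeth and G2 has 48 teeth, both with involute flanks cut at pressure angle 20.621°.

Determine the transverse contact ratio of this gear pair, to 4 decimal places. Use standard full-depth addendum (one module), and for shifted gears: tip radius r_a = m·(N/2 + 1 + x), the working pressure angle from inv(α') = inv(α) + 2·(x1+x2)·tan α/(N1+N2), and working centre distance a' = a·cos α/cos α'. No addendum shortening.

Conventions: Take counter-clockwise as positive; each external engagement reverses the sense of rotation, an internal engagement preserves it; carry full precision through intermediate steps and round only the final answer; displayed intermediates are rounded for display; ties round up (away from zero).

1.7121

topology: single-mesh involute geometry — m = 3.011, 46T/48T pair
base radii: r_b1 = 64.815996, r_b2 = 67.634083
tip radii: r_a1 = 72.264000, r_a2 = 75.275000
no profile shift: α' = α, a' = a
action lengths: √(r_a1²−r_b1²) = 31.952658, √(r_a2²−r_b2²) = 33.044765
base pitch p_b = π·m·cos α = 8.853281
CR = (31.952658 + 33.044765 − 141.517000·sin 20.62100°)/8.853281 = 1.712055
contact ratio ≈ 1.7121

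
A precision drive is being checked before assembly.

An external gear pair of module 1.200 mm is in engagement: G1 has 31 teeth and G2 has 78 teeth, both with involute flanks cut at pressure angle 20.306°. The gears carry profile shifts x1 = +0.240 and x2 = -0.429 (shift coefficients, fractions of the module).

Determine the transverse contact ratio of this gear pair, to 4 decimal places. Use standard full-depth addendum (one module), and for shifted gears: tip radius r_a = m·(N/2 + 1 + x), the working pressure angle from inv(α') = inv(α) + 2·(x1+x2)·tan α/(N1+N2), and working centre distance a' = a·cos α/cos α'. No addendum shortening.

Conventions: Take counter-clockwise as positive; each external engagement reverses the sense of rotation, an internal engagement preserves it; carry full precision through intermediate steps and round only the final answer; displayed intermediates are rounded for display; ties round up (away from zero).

1.7133

single-mesh involute tooth geometry (31T engaging 78T at module 1.200)
base radii: r_b1 = 17.444058, r_b2 = 43.891502
tip radii: r_a1 = 20.088000, r_a2 = 47.485200
inv(α') = inv(20.306°) + 2·(+0.240-0.429)·tan α/(31+78) = 0.01434050  ⇒  α' = 19.75282°
a' = a·cos α / cos α' = 65.4000·cos 20.306°/cos 19.75282° = 65.170215
action lengths: √(r_a1²−r_b1²) = 9.961555, √(r_a2²−r_b2²) = 18.121267
base pitch p_b = π·m·cos α = 3.535621
CR = (9.961555 + 18.121267 − 65.170215·sin 19.75282°)/3.535621 = 1.713333
contact ratio ≈ 1.7133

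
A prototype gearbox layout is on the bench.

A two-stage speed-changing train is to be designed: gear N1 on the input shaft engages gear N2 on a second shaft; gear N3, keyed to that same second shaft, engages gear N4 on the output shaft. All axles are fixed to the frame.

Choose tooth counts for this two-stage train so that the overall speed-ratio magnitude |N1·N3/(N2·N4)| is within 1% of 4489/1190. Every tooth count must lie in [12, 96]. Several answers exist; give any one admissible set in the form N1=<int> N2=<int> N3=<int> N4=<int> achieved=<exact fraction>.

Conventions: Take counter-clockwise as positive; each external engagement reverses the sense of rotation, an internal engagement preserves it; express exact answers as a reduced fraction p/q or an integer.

design class (target 4489/1190): fixed-axis compound train
target = 4489/1190 in lowest terms: an exact hit needs N1·N3 = k·4489 and N2·N4 = k·1190 for one integer k, every count in [12, 96]; additionally prefer no 1:1 stage (N1 ≠ N2, N3 ≠ N4)
k = 1: N1·N3 = 4489 = 67·67, N2·N4 = 1190 = 14·85
achieved = 67·67/(14·85) = 4489/1190; |achieved − target| = 0 ≤ 4489/119000 ✓

N1=67 N2=14 N3=67 N4=85 achieved=4489/1190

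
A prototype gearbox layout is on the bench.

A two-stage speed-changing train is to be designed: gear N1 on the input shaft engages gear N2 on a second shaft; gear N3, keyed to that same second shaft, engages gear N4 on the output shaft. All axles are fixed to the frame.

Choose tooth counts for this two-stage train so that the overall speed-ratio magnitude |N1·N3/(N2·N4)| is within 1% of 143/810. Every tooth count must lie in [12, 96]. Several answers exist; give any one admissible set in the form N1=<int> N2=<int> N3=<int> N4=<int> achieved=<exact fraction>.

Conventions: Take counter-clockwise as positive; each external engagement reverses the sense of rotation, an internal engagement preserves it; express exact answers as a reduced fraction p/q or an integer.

N1=13 N2=18 N3=22 N4=90 achieved=143/810

2-stage fixed-axis compound train for ratio 143/810
target = 143/810 in lowest terms: an exact hit needs N1·N3 = k·143 and N2·N4 = k·810 for one integer k, every count in [12, 96]; additionally prefer no 1:1 stage (N1 ≠ N2, N3 ≠ N4)
k = 1: no 1:1-free in-range split of k·143 and k·810 into factor pairs; take k = 2
k = 2: N1·N3 = 286 = 13·22, N2·N4 = 1620 = 18·90
achieved = 13·22/(18·90) = 143/810; |achieved − target| = 0 ≤ 143/81000 ✓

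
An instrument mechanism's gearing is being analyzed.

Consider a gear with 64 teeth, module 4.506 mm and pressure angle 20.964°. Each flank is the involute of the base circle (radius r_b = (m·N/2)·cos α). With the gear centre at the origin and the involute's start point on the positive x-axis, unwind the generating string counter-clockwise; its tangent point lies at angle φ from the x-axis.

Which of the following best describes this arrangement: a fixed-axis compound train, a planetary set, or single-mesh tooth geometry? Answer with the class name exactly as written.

single-mesh tooth geometry

class = single-mesh tooth geometry [base-circle involute, m = 4.506, 64T]
classification: single-mesh tooth geometry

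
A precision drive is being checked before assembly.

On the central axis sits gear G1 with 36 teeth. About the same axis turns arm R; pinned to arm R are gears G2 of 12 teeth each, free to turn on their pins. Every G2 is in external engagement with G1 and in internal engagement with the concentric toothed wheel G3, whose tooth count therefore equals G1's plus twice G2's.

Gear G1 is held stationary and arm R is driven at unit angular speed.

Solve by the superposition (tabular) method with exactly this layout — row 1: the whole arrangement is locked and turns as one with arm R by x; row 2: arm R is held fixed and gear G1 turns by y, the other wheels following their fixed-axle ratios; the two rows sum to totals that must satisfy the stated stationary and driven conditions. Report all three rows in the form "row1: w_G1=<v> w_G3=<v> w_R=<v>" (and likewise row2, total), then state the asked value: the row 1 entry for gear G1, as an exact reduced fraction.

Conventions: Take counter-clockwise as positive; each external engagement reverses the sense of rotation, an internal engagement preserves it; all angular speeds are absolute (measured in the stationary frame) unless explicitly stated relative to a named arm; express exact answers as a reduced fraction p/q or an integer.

row1: w_G1=1 w_G3=1 w_R=1
row2: w_G1=-1 w_G3=3/5 w_R=0
total: w_G1=0 w_G3=8/5 w_R=1
asked value: 1

topology: planetary set — G1 36T / G2 12T / G3 60T, arm = carrier (Willis)
superposition row 1 [locked train]: every member turns x
row 2 (arm held, sun turns y): ω_ring = −(36/60)·y, ω_arm = 0
boundary: total ω_sun = x + y = 0 and total ω_arm = x = 1  ⇒  y = -1, x = 1
row 2 ring = −(36/60)·(-1) = 3/5
totals (row 1 + row 2): sun 1 + (-1) = 0, ring 1 + 3/5 = 8/5, arm 1 + 0 = 1
asked cell (row1, sun) = 1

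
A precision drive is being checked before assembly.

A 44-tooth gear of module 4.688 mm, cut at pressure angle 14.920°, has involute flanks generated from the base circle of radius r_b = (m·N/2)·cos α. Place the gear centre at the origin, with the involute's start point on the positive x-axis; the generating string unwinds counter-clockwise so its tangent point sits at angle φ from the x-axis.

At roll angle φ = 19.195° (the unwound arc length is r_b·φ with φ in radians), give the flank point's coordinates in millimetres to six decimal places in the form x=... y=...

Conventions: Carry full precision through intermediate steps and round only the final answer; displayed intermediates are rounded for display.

topology: single-mesh involute geometry — m = 4.688, N = 44
pitch radius r_p = m·N/2 = 4.688·44/2 = 103.136000
base radius r_b = r_p·cos α = 103.136000·cos 14.920° = 99.658900
roll angle φ = 19.195° = 0.33501595 rad
x = r_b·(cos φ + φ·sin φ) = 105.095595
y = r_b·(sin φ − φ·cos φ) = 1.235120

x=105.095595 y=1.235120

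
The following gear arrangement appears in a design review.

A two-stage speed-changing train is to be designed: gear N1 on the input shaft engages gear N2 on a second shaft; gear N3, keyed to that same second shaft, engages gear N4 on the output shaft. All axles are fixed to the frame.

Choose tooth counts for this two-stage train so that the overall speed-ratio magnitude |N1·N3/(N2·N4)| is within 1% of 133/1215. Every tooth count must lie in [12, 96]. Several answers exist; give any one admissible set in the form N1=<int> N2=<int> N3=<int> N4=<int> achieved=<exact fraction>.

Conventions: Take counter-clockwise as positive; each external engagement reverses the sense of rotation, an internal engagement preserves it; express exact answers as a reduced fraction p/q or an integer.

design class (target 133/1215): fixed-axis compound train
target = 133/1215 in lowest terms: an exact hit needs N1·N3 = k·133 and N2·N4 = k·1215 for one integer k, every count in [12, 96]; additionally prefer no 1:1 stage (N1 ≠ N2, N3 ≠ N4)
k = 1: no 1:1-free in-range split of k·133 and k·1215 into factor pairs; take k = 2
k = 2: N1·N3 = 266 = 14·19, N2·N4 = 2430 = 27·90
achieved = 14·19/(27·90) = 133/1215; |achieved − target| = 0 ≤ 133/121500 ✓

N1=14 N2=27 N3=19 N4=90 achieved=133/1215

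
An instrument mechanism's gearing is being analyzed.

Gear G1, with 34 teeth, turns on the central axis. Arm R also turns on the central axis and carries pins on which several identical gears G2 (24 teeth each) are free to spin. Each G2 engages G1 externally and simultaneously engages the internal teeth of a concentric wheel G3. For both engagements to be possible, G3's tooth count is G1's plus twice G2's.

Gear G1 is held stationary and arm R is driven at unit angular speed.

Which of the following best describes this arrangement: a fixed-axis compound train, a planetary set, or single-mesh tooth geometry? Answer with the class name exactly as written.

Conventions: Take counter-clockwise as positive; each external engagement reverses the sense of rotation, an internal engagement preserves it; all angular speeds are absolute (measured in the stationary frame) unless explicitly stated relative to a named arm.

planetary set

topology: planetary set — G1 34T / G2 24T / G3 82T, arm = carrier (Willis)
classification: planetary set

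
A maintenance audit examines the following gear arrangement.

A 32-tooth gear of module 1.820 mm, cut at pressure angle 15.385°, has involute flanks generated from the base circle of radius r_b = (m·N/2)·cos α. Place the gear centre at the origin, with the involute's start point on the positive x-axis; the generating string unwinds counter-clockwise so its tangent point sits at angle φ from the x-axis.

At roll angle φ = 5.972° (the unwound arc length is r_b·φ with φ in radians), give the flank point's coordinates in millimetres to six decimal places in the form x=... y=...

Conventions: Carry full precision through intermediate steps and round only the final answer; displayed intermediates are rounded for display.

x=28.228581 y=0.010586

single-mesh involute tooth geometry (32T wheel at module 1.820)
pitch radius r_p = m·N/2 = 1.820·32/2 = 29.120000
base radius r_b = r_p·cos α = 29.120000·cos 15.385° = 28.076482
roll angle φ = 5.972° = 0.10423106 rad
x = r_b·(cos φ + φ·sin φ) = 28.228581
y = r_b·(sin φ − φ·cos φ) = 0.010586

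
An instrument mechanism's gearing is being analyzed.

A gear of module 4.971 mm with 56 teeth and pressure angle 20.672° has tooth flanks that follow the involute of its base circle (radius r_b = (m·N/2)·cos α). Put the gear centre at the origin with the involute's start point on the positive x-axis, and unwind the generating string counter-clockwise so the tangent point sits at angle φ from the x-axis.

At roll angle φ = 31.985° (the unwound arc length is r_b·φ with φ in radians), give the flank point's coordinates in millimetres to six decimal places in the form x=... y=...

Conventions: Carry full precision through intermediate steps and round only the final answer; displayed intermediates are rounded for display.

recognized (one wheel, involute flank): single-mesh tooth geometry, m = 4.971, N = 56
pitch radius r_p = m·N/2 = 4.971·56/2 = 139.188000
base radius r_b = r_p·cos α = 139.188000·cos 20.672° = 130.226612
roll angle φ = 31.985° = 0.55824356 rad
x = r_b·(cos φ + φ·sin φ) = 148.964511
y = r_b·(sin φ − φ·cos φ) = 7.319049

x=148.964511 y=7.319049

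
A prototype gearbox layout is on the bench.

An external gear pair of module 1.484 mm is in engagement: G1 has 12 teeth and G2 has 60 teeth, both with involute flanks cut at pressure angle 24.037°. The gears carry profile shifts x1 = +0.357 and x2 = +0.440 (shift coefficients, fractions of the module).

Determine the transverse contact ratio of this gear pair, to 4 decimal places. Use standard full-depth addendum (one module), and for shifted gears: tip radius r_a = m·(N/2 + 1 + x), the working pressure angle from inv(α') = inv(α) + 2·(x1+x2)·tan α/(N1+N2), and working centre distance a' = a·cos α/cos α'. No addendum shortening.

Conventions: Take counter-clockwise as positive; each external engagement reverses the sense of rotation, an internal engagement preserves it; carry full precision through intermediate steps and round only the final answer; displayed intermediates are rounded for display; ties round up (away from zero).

1.3560

class = single-mesh tooth geometry [involute pair 12T × 60T, m = 1.484]
base radii: r_b1 = 8.131868, r_b2 = 40.659342
tip radii: r_a1 = 10.917788, r_a2 = 46.656960
inv(α') = inv(24.037°) + 2·(+0.357+0.440)·tan α/(12+60) = 0.03635190  ⇒  α' = 26.56494°
a' = a·cos α / cos α' = 53.4240·cos 24.037°/cos 26.56494° = 54.550178
action lengths: √(r_a1²−r_b1²) = 7.284972, √(r_a2²−r_b2²) = 22.884271
base pitch p_b = π·m·cos α = 4.257836
CR = (7.284972 + 22.884271 − 54.550178·sin 26.56494°)/4.257836 = 1.356031
contact ratio ≈ 1.3560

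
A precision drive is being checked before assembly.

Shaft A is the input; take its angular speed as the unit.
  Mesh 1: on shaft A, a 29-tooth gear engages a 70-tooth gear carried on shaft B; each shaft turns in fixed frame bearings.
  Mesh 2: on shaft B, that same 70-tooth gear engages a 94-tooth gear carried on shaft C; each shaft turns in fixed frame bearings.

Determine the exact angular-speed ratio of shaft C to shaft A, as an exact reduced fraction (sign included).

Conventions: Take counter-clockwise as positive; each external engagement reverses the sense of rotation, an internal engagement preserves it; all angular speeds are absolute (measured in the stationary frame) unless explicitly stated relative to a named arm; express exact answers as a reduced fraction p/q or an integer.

29/94

class = fixed-axis compound train [2 meshes; 2 ratios multiply, 2 sense flips]
mesh 1 [29T→70T]: running ratio 29/70, sense −
mesh 2 [70T→94T]: running ratio 29/94, sense +
ω_out/ω_in = 29/94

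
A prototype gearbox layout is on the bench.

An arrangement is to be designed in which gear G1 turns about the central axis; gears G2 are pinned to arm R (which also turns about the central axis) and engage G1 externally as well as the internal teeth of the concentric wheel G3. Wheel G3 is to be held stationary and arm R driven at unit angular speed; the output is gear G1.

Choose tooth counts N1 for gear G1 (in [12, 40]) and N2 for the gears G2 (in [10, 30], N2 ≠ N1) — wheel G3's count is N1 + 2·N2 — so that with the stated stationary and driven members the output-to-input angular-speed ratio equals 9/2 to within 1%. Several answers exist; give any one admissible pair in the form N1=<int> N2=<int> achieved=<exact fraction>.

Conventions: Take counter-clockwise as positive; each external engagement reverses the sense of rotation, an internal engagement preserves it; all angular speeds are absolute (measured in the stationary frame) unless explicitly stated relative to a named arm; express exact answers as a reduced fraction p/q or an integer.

N1=12 N2=15 achieved=9/2

class = planetary set [ratio 9/2 wanted; Willis about the carrier]
Willis with ω_ring = 0: ω_sun/ω_arm = (N1+N3)/N1; set equal to 9/2  ⇒  N3/N1 = 9/2 − 1 = 7/2
N3 = N1 + 2·N2  ⇒  N2/N1 = (N3/N1 − 1)/2 = (7/2 − 1)/2 = 5/4
smallest multiple with N1 ≥ 12 and N2 ≥ 10: k = 3  ⇒  N1 = 3·4 = 12, N2 = 3·5 = 15 (N1 ≤ 40, N2 ≤ 30, N2 ≠ N1 ✓), N3 = 12 + 2·15 = 42
check: (N1+N3)/N1 with N1 = 12, N3 = 42 gives 9/2; |achieved − target| = 0 ≤ 9/200 ✓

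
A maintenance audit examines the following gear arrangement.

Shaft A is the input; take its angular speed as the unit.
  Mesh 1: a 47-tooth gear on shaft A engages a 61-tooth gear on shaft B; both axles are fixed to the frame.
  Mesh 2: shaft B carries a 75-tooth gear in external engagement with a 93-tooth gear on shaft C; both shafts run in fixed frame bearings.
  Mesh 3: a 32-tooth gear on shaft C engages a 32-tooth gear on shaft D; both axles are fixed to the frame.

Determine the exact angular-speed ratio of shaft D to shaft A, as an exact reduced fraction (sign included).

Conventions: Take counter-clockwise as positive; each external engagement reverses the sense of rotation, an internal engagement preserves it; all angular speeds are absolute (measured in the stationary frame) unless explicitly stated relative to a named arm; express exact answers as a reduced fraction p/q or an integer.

-1175/1891

class = fixed-axis compound train [3 meshes; 3 ratios multiply, 3 sense flips]
mesh 1 [47T→61T]: running ratio 47/61, sense −
mesh 2 [75T→93T]: running ratio 1175/1891, sense +
mesh 3 [32T→32T]: running ratio 1175/1891, sense −
ω_out/ω_in = -1175/1891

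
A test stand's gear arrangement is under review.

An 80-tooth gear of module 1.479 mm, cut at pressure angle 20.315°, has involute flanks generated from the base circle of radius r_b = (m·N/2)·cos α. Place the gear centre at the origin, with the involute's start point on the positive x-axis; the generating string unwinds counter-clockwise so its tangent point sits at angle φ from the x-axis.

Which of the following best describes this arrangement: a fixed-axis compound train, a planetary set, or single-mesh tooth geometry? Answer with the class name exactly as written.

class = single-mesh tooth geometry [base-circle involute, m = 1.479, 80T]
classification: single-mesh tooth geometry

single-mesh tooth geometry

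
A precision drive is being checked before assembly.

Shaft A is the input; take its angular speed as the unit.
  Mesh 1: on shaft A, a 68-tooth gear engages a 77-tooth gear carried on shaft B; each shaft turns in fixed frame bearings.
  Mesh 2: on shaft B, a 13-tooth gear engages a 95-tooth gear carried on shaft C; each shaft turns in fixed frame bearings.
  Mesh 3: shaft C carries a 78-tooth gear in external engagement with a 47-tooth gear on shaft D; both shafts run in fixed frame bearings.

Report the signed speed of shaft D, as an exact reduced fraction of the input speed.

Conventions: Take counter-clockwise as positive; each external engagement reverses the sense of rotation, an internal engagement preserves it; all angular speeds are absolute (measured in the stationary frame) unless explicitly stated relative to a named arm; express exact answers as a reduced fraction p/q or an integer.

-68952/343805

3-mesh fixed-axis compound train (all bearings frame-fixed)
mesh 1 [68T→77T]: |ω|/ω_in = 1×68/77 = 68/77, sense flips to −
mesh 2 [13T→95T]: |ω|/ω_in = (68/77)×13/95 = 884/7315, sense flips to +
mesh 3 [78T→47T]: |ω|/ω_in = (884/7315)×78/47 = 68952/343805, sense flips to −
signed output speed (× input speed) = -68952/343805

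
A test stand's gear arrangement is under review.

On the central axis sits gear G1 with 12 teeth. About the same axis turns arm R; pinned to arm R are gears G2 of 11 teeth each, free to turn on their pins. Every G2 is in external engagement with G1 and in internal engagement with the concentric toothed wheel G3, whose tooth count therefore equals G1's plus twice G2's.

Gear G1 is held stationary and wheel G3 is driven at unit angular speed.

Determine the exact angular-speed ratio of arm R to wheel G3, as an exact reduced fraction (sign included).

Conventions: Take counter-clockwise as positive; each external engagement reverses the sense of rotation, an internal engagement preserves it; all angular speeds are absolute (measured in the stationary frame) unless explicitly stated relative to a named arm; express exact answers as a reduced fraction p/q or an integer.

planetary set (12T centre, 11T on arm, 34T internal) — Willis relation
ring teeth: 12 + 2·11 = 34
12(ω_sun−ω_arm) = −34(ω_ring−ω_arm),  ω_sun = 0, ω_ring = 1
12(0−ω_arm) = −34(1−ω_arm)  ⇒  46·ω_arm = 34  ⇒  ω_arm = 17/23
ω_out/ω_in = 17/23

17/23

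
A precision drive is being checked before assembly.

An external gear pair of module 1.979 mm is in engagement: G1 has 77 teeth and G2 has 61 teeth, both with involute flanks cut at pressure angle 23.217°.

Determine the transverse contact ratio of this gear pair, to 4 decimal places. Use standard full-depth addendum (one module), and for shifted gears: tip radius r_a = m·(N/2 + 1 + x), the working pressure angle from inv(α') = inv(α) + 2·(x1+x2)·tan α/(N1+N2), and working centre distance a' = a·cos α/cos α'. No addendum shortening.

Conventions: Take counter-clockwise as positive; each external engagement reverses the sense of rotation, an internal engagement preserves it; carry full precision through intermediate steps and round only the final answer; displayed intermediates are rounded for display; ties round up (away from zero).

topology: single-mesh involute geometry — m = 1.979, 77T/61T pair
base radii: r_b1 = 70.021391, r_b2 = 55.471492
tip radii: r_a1 = 78.170500, r_a2 = 62.338500
no profile shift: α' = α, a' = a
action lengths: √(r_a1²−r_b1²) = 34.750997, √(r_a2²−r_b2²) = 28.442963
base pitch p_b = π·m·cos α = 5.713732
CR = (34.750997 + 28.442963 − 136.551000·sin 23.21700°)/5.713732 = 1.638782
contact ratio ≈ 1.6388

1.6388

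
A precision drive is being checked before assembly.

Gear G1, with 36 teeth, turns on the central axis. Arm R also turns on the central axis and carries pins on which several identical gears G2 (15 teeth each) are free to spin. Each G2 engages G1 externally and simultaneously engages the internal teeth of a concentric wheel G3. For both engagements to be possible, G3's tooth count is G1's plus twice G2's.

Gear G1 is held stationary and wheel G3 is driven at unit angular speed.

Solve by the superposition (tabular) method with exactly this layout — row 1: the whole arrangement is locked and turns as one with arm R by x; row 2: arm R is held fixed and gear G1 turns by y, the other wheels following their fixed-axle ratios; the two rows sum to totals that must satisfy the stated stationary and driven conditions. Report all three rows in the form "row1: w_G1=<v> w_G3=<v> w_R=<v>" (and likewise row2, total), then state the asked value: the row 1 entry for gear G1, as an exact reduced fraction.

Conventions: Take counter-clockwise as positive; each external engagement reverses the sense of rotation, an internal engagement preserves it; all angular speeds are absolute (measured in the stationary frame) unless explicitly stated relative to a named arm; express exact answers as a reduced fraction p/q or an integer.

planetary set (36T centre, 15T on arm, 66T internal) — Willis relation
row 1 (train locked, turned with arm): all members turn x
row 2 (arm held, sun turns y): ω_ring = −(36/66)·y, ω_arm = 0
boundary: total ω_sun = x + y = 0 and total ω_ring = x − (36/66)·y = 1  ⇒  y = -11/17, x = 11/17
row 2 ring = −(36/66)·(-11/17) = 6/17
totals (row 1 + row 2): sun 11/17 + (-11/17) = 0, ring 11/17 + 6/17 = 1, arm 11/17 + 0 = 11/17
asked cell (row1, sun) = 11/17

row1: w_G1=11/17 w_G3=11/17 w_R=11/17
row2: w_G1=-11/17 w_G3=6/17 w_R=0
total: w_G1=0 w_G3=1 w_R=11/17
asked value: 11/17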